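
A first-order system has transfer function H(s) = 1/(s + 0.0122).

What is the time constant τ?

For H(s) = 1/(s + 1/τ), the pole is at -1/τ = -0.0122, so τ = 1/0.0122 = 81.97 s.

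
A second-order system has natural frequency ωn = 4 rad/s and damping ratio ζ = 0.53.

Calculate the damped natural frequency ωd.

ωd = ωn√(1 - ζ²) = 4√(1 - 0.53²) = 3.39 rad/s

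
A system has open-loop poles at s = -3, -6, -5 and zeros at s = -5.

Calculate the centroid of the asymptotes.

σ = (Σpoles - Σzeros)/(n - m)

σ = (Σpoles - Σzeros)/(n - m) = (-14 - (-5))/(3 - 1) = -9/2 = -4.5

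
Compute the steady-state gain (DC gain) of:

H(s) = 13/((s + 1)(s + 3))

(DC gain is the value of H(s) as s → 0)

DC gain = H(0) = 13/(1 × 3) = 13/3 = 4.3333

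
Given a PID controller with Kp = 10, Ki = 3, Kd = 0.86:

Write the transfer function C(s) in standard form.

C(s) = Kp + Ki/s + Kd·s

Substituting values: C(s) = 10 + 3/s + 0.86s = (0.86s² + 10s + 3)/s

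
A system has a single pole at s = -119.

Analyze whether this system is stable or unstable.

Pole at s = -119 is in the left half-plane. Stable.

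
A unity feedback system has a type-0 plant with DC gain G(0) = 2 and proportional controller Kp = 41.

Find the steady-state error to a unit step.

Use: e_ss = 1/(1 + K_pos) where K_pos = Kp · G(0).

K_pos = Kp · G(0) = 41 × 2 = 82. e_ss = 1/(1 + 82) = 0.0120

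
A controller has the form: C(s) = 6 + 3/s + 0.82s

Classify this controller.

This is a Proportional-Integral-Derivative (PID) controller.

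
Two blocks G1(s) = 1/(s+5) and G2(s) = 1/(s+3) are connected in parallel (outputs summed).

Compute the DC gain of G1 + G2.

Parallel: G_eq = G1 + G2. DC gain = G1(0) + G2(0) = 1/5 + 1/3 = 0.2 + 0.3333 = 0.5333.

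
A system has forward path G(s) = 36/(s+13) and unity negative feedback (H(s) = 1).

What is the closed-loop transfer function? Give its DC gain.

T(s) = G/(1+GH) = [36/(s+13)] / [1 + 36/(s+13)] = 36/(s+13+36) = 36/(s+49). DC gain = 36/49 = 0.7347.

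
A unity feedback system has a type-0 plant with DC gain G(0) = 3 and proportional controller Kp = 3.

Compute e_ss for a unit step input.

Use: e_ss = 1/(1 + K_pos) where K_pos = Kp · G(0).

K_pos = Kp · G(0) = 3 × 3 = 9. e_ss = 1/(1 + 9) = 0.1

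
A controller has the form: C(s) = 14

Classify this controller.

This is a Proportional (P) controller.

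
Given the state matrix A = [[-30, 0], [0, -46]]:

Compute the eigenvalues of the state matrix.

For diagonal matrix, eigenvalues are diagonal entries: λ₁ = -30, λ₂ = -46.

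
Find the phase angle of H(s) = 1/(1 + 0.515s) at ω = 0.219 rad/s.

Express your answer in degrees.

Phase = -arctan(ωτ) = -arctan(0.219 × 0.515) = -6.4°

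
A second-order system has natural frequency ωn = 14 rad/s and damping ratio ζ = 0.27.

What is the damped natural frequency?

ωd = ωn√(1 - ζ²) = 14√(1 - 0.27²) = 13.48 rad/s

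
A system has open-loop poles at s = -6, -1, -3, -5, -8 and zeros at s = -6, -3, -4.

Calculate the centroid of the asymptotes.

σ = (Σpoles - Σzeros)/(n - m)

σ = (Σpoles - Σzeros)/(n - m) = (-23 - (-13))/(5 - 3) = -10/2 = -5.0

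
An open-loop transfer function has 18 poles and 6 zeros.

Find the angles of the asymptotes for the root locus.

n - m = 18 - 6 = 12. Angles: θk = (2k + 1)·180°/12 = 15°, 45°, 75°, 105°, 135°, 165°, 195°, 225°, 255°, 285°, 315°, 345°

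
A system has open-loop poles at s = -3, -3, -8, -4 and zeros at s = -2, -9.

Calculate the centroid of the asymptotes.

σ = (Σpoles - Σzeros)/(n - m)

σ = (Σpoles - Σzeros)/(n - m) = (-18 - (-11))/(4 - 2) = -7/2 = -3.5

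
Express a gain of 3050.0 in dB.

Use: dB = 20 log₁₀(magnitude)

dB = 20 log₁₀(3050.0) = 69.7 dB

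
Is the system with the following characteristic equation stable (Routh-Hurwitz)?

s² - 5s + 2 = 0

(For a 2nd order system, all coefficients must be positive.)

Coefficients: 1, -5, 2. b=-5 not positive, so system is unstable.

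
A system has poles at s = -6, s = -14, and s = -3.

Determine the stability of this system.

All poles are in the left half-plane. System is stable.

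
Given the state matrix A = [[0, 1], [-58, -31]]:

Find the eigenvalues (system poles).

det(A - λI) = λ² - (-31)λ + 58 = (λ - (-29))(λ - (-2)). Eigenvalues: -29, -2.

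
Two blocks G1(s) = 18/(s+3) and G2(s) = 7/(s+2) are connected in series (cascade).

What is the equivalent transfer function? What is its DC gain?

Series: multiply transfer functions. G_eq = 18/(s+3) × 7/(s+2) = 126/((s+3)(s+2)). DC gain = 126/(3×2) = 21.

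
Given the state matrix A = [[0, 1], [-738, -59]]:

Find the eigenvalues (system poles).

det(A - λI) = λ² - (-59)λ + 738 = (λ - (-18))(λ - (-41)). Eigenvalues: -18, -41.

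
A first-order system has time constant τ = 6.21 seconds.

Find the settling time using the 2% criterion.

For first-order system, 2% settling time ≈ 4τ = 4 × 6.21 = 24.84 s.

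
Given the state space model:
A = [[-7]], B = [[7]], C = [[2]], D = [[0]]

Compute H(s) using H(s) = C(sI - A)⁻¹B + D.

(sI - A)⁻¹ = 1/(s + 7). H(s) = 2 × 7/(s + 7) + 0 = 14/(s + 7).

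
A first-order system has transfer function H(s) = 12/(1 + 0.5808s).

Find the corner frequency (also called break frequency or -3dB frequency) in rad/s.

Corner frequency = 1/τ = 1/0.5808 = 1.722 rad/s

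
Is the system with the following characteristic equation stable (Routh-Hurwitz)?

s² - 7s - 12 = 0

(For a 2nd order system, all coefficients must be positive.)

Coefficients: 1, -7, -12. b=-7, c=-12 not positive, so system is unstable.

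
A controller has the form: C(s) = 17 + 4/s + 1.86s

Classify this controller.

This is a Proportional-Integral-Derivative (PID) controller.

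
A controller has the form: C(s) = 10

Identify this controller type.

This is a Proportional (P) controller.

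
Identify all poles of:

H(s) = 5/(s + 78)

Pole is where denominator = 0: s + 78 = 0, so s = -78.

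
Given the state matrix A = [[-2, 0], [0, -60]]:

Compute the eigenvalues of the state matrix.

For diagonal matrix, eigenvalues are diagonal entries: λ₁ = -2, λ₂ = -60.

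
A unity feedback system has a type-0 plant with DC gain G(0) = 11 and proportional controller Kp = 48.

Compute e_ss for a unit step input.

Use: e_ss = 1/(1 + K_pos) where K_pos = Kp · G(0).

K_pos = Kp · G(0) = 48 × 11 = 528. e_ss = 1/(1 + 528) = 0.0019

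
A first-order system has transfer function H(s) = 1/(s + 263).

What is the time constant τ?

For H(s) = 1/(s + 1/τ), the pole is at -1/τ = -263, so τ = 1/263 = 0.0038 s.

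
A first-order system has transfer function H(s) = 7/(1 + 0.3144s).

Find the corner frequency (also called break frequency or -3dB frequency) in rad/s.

Corner frequency = 1/τ = 1/0.3144 = 3.181 rad/s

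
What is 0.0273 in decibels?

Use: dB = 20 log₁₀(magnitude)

dB = 20 log₁₀(0.0273) = -31.3 dB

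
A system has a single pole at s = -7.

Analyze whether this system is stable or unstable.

Pole at s = -7 is in the left half-plane. Stable.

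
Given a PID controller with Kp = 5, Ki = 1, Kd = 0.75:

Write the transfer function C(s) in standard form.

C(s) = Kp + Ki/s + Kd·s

Substituting values: C(s) = 5 + 1/s + 0.75s = (0.75s² + 5s + 1)/s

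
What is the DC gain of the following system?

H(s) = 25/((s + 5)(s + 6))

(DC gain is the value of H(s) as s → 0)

DC gain = H(0) = 25/(5 × 6) = 25/30 = 0.8333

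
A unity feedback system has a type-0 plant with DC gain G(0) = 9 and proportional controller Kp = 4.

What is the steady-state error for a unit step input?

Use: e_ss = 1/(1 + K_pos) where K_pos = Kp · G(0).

K_pos = Kp · G(0) = 4 × 9 = 36. e_ss = 1/(1 + 36) = 0.0270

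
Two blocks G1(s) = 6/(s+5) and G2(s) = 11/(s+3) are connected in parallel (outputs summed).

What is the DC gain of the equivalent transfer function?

Parallel: G_eq = G1 + G2. DC gain = G1(0) + G2(0) = 6/5 + 11/3 = 1.2 + 3.6667 = 4.8667.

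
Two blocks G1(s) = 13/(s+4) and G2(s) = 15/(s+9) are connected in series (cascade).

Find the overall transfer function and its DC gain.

Series: multiply transfer functions. G_eq = 13/(s+4) × 15/(s+9) = 195/((s+4)(s+9)). DC gain = 195/(4×9) = 5.4167.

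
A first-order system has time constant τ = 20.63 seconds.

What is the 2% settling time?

For first-order system, 2% settling time ≈ 4τ = 4 × 20.63 = 82.52 s.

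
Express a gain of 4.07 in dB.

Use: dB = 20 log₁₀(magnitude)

dB = 20 log₁₀(4.07) = 12.2 dB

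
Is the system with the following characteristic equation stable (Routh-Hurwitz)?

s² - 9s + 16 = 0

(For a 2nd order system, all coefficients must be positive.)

Coefficients: 1, -9, 16. b=-9 not positive, so system is unstable.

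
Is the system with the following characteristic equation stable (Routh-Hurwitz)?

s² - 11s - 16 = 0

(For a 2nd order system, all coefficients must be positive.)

Coefficients: 1, -11, -16. b=-11, c=-16 not positive, so system is unstable.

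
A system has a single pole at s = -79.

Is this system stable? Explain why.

Pole at s = -79 is in the left half-plane. Stable.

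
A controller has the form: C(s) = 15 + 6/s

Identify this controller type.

This is a Proportional-Integral (PI) controller.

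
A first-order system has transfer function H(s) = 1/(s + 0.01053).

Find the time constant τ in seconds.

For H(s) = 1/(s + 1/τ), the pole is at -1/τ = -0.01053, so τ = 1/0.01053 = 94.97 s.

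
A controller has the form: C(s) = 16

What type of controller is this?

This is a Proportional (P) controller.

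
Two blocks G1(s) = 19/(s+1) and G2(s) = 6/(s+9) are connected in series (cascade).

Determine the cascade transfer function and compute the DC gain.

Series: multiply transfer functions. G_eq = 19/(s+1) × 6/(s+9) = 114/((s+1)(s+9)). DC gain = 114/(1×9) = 12.6667.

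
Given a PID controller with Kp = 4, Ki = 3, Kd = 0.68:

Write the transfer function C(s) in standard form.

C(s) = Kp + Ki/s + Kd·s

Substituting values: C(s) = 4 + 3/s + 0.68s = (0.68s² + 4s + 3)/s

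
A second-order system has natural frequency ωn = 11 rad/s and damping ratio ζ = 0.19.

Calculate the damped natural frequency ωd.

ωd = ωn√(1 - ζ²) = 11√(1 - 0.19²) = 10.8 rad/s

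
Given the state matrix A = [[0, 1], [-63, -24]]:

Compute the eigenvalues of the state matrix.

det(A - λI) = λ² - (-24)λ + 63 = (λ - (-21))(λ - (-3)). Eigenvalues: -21, -3.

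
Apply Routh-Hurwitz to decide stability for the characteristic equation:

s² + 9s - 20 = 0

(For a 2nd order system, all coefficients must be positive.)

Coefficients: 1, 9, -20. c=-20 not positive, so system is unstable.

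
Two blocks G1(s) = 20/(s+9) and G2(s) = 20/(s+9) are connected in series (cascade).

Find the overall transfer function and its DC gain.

Series: multiply transfer functions. G_eq = 20/(s+9) × 20/(s+9) = 400/((s+9)(s+9)). DC gain = 400/(9×9) = 4.9383.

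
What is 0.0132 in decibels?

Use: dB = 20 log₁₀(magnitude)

dB = 20 log₁₀(0.0132) = -37.6 dB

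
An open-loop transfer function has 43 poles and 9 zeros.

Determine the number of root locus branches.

Root locus has n branches where n = number of poles = 43.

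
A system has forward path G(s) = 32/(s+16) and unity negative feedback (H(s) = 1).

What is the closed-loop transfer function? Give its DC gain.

T(s) = G/(1+GH) = [32/(s+16)] / [1 + 32/(s+16)] = 32/(s+16+32) = 32/(s+48). DC gain = 32/48 = 0.6667.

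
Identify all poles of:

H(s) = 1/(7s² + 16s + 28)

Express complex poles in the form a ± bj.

Discriminant = 16² - 4×7×28 = 256 - 784 = -528 < 0, so the poles are a complex conjugate pair s = (-16 ± j√528)/(2×7). Real part = -16/(2×7) = -16/14 ≈ -1.1429; imaginary part = ±√528/(2×7) ≈ 1.6413. Poles: s = -1.1429 ± 1.6413j.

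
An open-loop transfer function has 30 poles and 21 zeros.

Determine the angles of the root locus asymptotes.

n - m = 30 - 21 = 9. Angles: θk = (2k + 1)·180°/9 = 20°, 60°, 100°, 140°, 180°, 220°, 260°, 300°, 340°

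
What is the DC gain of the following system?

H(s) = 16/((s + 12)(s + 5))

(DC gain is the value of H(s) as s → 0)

DC gain = H(0) = 16/(12 × 5) = 16/60 = 0.2667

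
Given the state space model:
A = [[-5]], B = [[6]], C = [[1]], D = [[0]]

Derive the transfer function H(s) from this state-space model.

(sI - A)⁻¹ = 1/(s + 5). H(s) = 1 × 6/(s + 5) + 0 = 6/(s + 5).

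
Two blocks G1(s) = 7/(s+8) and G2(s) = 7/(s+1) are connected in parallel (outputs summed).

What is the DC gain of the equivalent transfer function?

Parallel: G_eq = G1 + G2. DC gain = G1(0) + G2(0) = 7/8 + 7/1 = 0.875 + 7 = 7.875.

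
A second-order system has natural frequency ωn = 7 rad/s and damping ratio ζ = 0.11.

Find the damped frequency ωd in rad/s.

ωd = ωn√(1 - ζ²) = 7√(1 - 0.11²) = 6.96 rad/s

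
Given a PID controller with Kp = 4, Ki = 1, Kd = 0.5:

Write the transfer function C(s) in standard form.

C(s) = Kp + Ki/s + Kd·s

Substituting values: C(s) = 4 + 1/s + 0.5s = (0.5s² + 4s + 1)/s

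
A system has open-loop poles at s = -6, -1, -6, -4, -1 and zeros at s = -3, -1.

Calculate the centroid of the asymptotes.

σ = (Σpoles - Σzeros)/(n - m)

σ = (Σpoles - Σzeros)/(n - m) = (-18 - (-4))/(5 - 2) = -14/3 = -4.67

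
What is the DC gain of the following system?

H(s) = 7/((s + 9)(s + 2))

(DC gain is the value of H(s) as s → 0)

DC gain = H(0) = 7/(9 × 2) = 7/18 = 0.3889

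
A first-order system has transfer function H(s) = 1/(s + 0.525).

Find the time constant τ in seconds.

For H(s) = 1/(s + 1/τ), the pole is at -1/τ = -0.525, so τ = 1/0.525 = 1.9048 s.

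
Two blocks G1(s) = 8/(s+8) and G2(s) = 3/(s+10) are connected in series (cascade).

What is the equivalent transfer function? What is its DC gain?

Series: multiply transfer functions. G_eq = 8/(s+8) × 3/(s+10) = 24/((s+8)(s+10)). DC gain = 24/(8×10) = 0.3.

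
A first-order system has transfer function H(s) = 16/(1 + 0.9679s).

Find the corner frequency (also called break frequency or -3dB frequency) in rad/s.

Corner frequency = 1/τ = 1/0.9679 = 1.033 rad/s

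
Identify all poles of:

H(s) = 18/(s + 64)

Pole is where denominator = 0: s + 64 = 0, so s = -64.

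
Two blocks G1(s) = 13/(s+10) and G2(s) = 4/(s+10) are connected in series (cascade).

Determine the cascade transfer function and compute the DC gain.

Series: multiply transfer functions. G_eq = 13/(s+10) × 4/(s+10) = 52/((s+10)(s+10)). DC gain = 52/(10×10) = 0.52.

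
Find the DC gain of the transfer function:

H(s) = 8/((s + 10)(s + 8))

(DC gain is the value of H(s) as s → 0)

DC gain = H(0) = 8/(10 × 8) = 8/80 = 0.1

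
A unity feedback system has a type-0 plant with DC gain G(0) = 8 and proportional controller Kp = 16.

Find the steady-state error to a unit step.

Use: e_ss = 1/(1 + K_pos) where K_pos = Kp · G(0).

K_pos = Kp · G(0) = 16 × 8 = 128. e_ss = 1/(1 + 128) = 0.0078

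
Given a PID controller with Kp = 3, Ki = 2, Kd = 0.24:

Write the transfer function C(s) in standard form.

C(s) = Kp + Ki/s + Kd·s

Substituting values: C(s) = 3 + 2/s + 0.24s = (0.24s² + 3s + 2)/s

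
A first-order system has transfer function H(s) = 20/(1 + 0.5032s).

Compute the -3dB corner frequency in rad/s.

Corner frequency = 1/τ = 1/0.5032 = 1.987 rad/s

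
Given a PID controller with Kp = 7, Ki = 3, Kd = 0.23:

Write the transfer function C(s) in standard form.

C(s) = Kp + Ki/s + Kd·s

Substituting values: C(s) = 7 + 3/s + 0.23s = (0.23s² + 7s + 3)/s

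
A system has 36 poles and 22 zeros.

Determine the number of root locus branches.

Root locus has n branches where n = number of poles = 36.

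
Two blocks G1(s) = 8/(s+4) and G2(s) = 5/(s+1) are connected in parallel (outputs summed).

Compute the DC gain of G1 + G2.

Parallel: G_eq = G1 + G2. DC gain = G1(0) + G2(0) = 8/4 + 5/1 = 2 + 5 = 7.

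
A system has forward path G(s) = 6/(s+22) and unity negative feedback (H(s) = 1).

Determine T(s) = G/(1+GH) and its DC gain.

T(s) = G/(1+GH) = [6/(s+22)] / [1 + 6/(s+22)] = 6/(s+22+6) = 6/(s+28). DC gain = 6/28 = 0.2143.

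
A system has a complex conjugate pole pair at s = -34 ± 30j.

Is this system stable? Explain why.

Real part of poles is -34 (< 0, left half-plane). Stable.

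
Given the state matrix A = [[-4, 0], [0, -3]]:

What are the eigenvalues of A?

For diagonal matrix, eigenvalues are diagonal entries: λ₁ = -4, λ₂ = -3.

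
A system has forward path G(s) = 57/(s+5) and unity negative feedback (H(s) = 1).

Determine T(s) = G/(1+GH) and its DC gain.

T(s) = G/(1+GH) = [57/(s+5)] / [1 + 57/(s+5)] = 57/(s+5+57) = 57/(s+62). DC gain = 57/62 = 0.9194.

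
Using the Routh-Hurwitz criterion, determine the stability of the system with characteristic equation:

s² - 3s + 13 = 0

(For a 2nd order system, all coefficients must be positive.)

Coefficients: 1, -3, 13. b=-3 not positive, so system is unstable.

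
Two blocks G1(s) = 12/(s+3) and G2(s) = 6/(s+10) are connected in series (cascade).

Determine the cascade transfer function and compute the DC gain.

Series: multiply transfer functions. G_eq = 12/(s+3) × 6/(s+10) = 72/((s+3)(s+10)). DC gain = 72/(3×10) = 2.4.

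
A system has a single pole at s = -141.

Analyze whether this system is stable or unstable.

Pole at s = -141 is in the left half-plane. Stable.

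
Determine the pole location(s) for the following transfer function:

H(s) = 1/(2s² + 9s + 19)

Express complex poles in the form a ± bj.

Discriminant = 9² - 4×2×19 = 81 - 152 = -71 < 0, so the poles are a complex conjugate pair s = (-9 ± j√71)/(2×2). Real part = -9/(2×2) = -9/4 = -2.25; imaginary part = ±√71/(2×2) ≈ 2.1065. Poles: s = -2.25 ± 2.1065j.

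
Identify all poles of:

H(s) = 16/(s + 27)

Pole is where denominator = 0: s + 27 = 0, so s = -27.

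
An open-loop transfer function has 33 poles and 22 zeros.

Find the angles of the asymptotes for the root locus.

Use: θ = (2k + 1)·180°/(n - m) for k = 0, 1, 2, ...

n - m = 33 - 22 = 11. Angles: θk = (2k + 1)·180°/11 = 16.36°, 49.09°, 81.82°, 114.55°, 147.27°, 180°, 212.73°, 245.45°, 278.18°, 310.91°, 343.64°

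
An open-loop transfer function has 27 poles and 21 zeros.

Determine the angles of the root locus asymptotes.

n - m = 27 - 21 = 6. Angles: θk = (2k + 1)·180°/6 = 30°, 90°, 150°, 210°, 270°, 330°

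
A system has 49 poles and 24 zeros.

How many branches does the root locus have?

Root locus has n branches where n = number of poles = 49.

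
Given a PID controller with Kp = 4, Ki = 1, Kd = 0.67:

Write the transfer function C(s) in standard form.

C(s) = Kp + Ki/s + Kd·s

Substituting values: C(s) = 4 + 1/s + 0.67s = (0.67s² + 4s + 1)/s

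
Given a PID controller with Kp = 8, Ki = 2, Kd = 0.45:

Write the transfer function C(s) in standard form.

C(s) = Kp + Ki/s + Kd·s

Substituting values: C(s) = 8 + 2/s + 0.45s = (0.45s² + 8s + 2)/s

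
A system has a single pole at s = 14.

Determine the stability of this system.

Pole at s = 14 is in the right half-plane. Unstable.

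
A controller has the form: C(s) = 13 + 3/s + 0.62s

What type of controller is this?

This is a Proportional-Integral-Derivative (PID) controller.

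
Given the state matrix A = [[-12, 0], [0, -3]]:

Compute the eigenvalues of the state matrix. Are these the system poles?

For diagonal matrix, eigenvalues are diagonal entries: λ₁ = -12, λ₂ = -3. Eigenvalues of A = system poles.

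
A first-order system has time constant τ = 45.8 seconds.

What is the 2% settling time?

For first-order system, 2% settling time ≈ 4τ = 4 × 45.8 = 183.2 s.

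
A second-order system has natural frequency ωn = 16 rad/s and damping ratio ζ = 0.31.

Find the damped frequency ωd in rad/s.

ωd = ωn√(1 - ζ²) = 16√(1 - 0.31²) = 15.21 rad/s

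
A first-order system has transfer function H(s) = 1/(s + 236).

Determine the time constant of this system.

For H(s) = 1/(s + 1/τ), the pole is at -1/τ = -236, so τ = 1/236 = 0.0042 s.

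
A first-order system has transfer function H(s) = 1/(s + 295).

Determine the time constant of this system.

For H(s) = 1/(s + 1/τ), the pole is at -1/τ = -295, so τ = 1/295 = 0.0034 s.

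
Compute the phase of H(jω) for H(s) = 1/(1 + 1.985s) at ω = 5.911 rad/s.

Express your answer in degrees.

Phase = -arctan(ωτ) = -arctan(5.911 × 1.985) = -85.1°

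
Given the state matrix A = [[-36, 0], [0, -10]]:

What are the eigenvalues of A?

For diagonal matrix, eigenvalues are diagonal entries: λ₁ = -36, λ₂ = -10.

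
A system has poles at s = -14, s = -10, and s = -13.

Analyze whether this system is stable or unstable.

All poles are in the left half-plane. System is stable.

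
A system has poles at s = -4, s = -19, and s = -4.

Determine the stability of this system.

All poles are in the left half-plane. System is stable.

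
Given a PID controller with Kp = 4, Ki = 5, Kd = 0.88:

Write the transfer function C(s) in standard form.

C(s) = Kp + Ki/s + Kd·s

Substituting values: C(s) = 4 + 5/s + 0.88s = (0.88s² + 4s + 5)/s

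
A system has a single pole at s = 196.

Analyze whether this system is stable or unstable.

Pole at s = 196 is in the right half-plane. Unstable.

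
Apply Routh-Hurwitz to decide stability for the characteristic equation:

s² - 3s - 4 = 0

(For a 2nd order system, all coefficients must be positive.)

Coefficients: 1, -3, -4. b=-3, c=-4 not positive, so system is unstable.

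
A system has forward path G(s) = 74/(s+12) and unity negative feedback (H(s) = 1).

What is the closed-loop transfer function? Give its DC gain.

T(s) = G/(1+GH) = [74/(s+12)] / [1 + 74/(s+12)] = 74/(s+12+74) = 74/(s+86). DC gain = 74/86 = 0.8605.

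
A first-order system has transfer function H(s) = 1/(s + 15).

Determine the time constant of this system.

For H(s) = 1/(s + 1/τ), the pole is at -1/τ = -15, so τ = 1/15 = 0.0667 s.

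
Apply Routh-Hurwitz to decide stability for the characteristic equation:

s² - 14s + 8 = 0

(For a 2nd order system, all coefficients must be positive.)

Coefficients: 1, -14, 8. b=-14 not positive, so system is unstable.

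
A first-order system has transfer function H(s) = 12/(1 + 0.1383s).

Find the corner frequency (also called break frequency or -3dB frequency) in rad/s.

Corner frequency = 1/τ = 1/0.1383 = 7.231 rad/s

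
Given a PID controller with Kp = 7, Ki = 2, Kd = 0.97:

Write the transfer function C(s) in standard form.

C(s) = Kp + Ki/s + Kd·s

Substituting values: C(s) = 7 + 2/s + 0.97s = (0.97s² + 7s + 2)/s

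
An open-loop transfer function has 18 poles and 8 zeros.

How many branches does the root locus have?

Root locus has n branches where n = number of poles = 18.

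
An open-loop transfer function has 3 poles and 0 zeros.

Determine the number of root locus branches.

Root locus has n branches where n = number of poles = 3.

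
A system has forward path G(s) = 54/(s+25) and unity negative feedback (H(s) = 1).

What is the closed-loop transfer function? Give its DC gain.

T(s) = G/(1+GH) = [54/(s+25)] / [1 + 54/(s+25)] = 54/(s+25+54) = 54/(s+79). DC gain = 54/79 = 0.6835.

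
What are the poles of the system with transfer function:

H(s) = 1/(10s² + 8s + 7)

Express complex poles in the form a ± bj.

Discriminant = 8² - 4×10×7 = 64 - 280 = -216 < 0, so the poles are a complex conjugate pair s = (-8 ± j√216)/(2×10). Real part = -8/(2×10) = -8/20 = -0.4; imaginary part = ±√216/(2×10) ≈ 0.7348. Poles: s = -0.4 ± 0.7348j.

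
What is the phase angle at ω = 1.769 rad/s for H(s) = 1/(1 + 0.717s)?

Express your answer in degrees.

Phase = -arctan(ωτ) = -arctan(1.769 × 0.717) = -51.7°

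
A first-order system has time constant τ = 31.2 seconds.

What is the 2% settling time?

For first-order system, 2% settling time ≈ 4τ = 4 × 31.2 = 124.8 s.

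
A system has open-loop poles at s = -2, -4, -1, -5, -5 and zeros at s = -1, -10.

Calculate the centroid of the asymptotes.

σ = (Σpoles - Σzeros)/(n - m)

σ = (Σpoles - Σzeros)/(n - m) = (-17 - (-11))/(5 - 2) = -6/3 = -2.0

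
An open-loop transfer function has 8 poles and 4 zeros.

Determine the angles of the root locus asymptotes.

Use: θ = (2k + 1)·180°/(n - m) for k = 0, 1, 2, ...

n - m = 8 - 4 = 4. Angles: θk = (2k + 1)·180°/4 = 45°, 135°, 225°, 315°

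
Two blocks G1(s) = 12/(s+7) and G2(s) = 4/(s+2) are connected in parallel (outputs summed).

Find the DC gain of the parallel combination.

Parallel: G_eq = G1 + G2. DC gain = G1(0) + G2(0) = 12/7 + 4/2 = 1.7143 + 2 = 3.7143.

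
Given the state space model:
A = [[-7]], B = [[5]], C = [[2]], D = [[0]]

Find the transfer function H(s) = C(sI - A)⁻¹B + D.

(sI - A)⁻¹ = 1/(s + 7). H(s) = 2 × 5/(s + 7) + 0 = 10/(s + 7).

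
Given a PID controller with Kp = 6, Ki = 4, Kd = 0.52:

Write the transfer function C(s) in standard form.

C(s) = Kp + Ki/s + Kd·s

Substituting values: C(s) = 6 + 4/s + 0.52s = (0.52s² + 6s + 4)/s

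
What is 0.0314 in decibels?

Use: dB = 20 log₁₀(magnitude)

dB = 20 log₁₀(0.0314) = -30.1 dB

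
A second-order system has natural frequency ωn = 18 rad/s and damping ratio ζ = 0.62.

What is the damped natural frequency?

ωd = ωn√(1 - ζ²) = 18√(1 - 0.62²) = 14.12 rad/s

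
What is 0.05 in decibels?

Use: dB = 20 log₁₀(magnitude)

dB = 20 log₁₀(0.05) = -26.0 dB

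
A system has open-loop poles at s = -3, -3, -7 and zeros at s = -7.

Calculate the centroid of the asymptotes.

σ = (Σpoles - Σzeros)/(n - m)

σ = (Σpoles - Σzeros)/(n - m) = (-13 - (-7))/(3 - 1) = -6/2 = -3.0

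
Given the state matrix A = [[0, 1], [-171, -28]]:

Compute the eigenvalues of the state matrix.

det(A - λI) = λ² - (-28)λ + 171 = (λ - (-9))(λ - (-19)). Eigenvalues: -9, -19.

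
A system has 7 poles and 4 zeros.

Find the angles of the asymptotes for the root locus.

n - m = 7 - 4 = 3. Angles: θk = (2k + 1)·180°/3 = 60°, 180°, 300°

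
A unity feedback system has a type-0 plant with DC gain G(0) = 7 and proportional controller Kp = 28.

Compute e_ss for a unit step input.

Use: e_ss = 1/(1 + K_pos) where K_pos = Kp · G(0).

K_pos = Kp · G(0) = 28 × 7 = 196. e_ss = 1/(1 + 196) = 0.0051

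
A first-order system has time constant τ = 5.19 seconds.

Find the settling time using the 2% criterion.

For first-order system, 2% settling time ≈ 4τ = 4 × 5.19 = 20.76 s.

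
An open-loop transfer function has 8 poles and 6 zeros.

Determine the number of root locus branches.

Root locus has n branches where n = number of poles = 8.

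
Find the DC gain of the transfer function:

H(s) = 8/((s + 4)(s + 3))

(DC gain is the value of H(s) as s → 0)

DC gain = H(0) = 8/(4 × 3) = 8/12 = 0.6667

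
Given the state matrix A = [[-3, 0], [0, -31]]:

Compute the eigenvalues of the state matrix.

For diagonal matrix, eigenvalues are diagonal entries: λ₁ = -3, λ₂ = -31.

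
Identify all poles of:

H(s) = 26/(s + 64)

Pole is where denominator = 0: s + 64 = 0, so s = -64.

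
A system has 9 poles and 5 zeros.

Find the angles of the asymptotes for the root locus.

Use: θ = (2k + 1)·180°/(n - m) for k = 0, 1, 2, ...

n - m = 9 - 5 = 4. Angles: θk = (2k + 1)·180°/4 = 45°, 135°, 225°, 315°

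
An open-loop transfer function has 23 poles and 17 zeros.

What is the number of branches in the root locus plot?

Root locus has n branches where n = number of poles = 23.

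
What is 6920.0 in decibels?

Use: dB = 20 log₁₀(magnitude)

dB = 20 log₁₀(6920.0) = 76.8 dB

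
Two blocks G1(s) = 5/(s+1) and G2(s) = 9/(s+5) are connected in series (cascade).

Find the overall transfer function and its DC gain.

Series: multiply transfer functions. G_eq = 5/(s+1) × 9/(s+5) = 45/((s+1)(s+5)). DC gain = 45/(1×5) = 9.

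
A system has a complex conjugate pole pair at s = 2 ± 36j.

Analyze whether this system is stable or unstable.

Real part of poles is 2 (> 0, right half-plane). Unstable.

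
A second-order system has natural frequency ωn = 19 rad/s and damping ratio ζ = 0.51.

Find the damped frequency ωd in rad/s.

ωd = ωn√(1 - ζ²) = 19√(1 - 0.51²) = 16.34 rad/s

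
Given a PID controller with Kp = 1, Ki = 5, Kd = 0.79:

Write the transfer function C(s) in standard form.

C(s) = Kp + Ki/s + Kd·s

Substituting values: C(s) = 1 + 5/s + 0.79s = (0.79s² + s + 5)/s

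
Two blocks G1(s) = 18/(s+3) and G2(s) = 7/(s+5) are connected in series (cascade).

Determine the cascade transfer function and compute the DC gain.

Series: multiply transfer functions. G_eq = 18/(s+3) × 7/(s+5) = 126/((s+3)(s+5)). DC gain = 126/(3×5) = 8.4.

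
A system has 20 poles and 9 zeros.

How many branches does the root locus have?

Root locus has n branches where n = number of poles = 20.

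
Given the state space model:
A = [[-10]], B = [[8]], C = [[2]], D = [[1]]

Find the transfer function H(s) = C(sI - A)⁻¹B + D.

(sI - A)⁻¹ = 1/(s + 10). H(s) = 2×8/(s + 10) + 1 = (s + 26)/(s + 10).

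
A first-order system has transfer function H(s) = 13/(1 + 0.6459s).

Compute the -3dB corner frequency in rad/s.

Corner frequency = 1/τ = 1/0.6459 = 1.548 rad/s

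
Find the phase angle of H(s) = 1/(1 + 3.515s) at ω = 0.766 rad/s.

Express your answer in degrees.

Phase = -arctan(ωτ) = -arctan(0.766 × 3.515) = -69.6°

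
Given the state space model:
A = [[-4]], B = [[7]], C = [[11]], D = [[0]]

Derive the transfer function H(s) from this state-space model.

(sI - A)⁻¹ = 1/(s + 4). H(s) = 11 × 7/(s + 4) + 0 = 77/(s + 4).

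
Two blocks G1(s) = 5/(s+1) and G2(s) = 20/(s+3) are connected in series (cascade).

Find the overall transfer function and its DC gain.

Series: multiply transfer functions. G_eq = 5/(s+1) × 20/(s+3) = 100/((s+1)(s+3)). DC gain = 100/(1×3) = 33.3333.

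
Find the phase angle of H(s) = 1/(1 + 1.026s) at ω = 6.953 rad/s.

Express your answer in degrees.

Phase = -arctan(ωτ) = -arctan(6.953 × 1.026) = -82.0°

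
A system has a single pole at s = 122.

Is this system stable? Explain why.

Pole at s = 122 is in the right half-plane. Unstable.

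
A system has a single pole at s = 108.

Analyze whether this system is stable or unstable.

Pole at s = 108 is in the right half-plane. Unstable.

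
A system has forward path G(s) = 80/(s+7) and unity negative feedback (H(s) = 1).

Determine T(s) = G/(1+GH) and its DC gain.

T(s) = G/(1+GH) = [80/(s+7)] / [1 + 80/(s+7)] = 80/(s+7+80) = 80/(s+87). DC gain = 80/87 = 0.9195.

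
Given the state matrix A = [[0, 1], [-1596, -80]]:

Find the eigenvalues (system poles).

det(A - λI) = λ² - (-80)λ + 1596 = (λ - (-42))(λ - (-38)). Eigenvalues: -42, -38.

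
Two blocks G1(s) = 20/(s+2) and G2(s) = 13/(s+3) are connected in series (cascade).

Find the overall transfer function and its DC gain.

Series: multiply transfer functions. G_eq = 20/(s+2) × 13/(s+3) = 260/((s+2)(s+3)). DC gain = 260/(2×3) = 43.3333.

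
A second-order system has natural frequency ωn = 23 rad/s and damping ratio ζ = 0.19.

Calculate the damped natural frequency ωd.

ωd = ωn√(1 - ζ²) = 23√(1 - 0.19²) = 22.58 rad/s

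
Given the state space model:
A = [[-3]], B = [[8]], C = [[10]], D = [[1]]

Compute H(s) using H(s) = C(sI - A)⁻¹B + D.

(sI - A)⁻¹ = 1/(s + 3). H(s) = 10×8/(s + 3) + 1 = (s + 83)/(s + 3).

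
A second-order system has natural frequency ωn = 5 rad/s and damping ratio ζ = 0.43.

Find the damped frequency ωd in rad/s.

ωd = ωn√(1 - ζ²) = 5√(1 - 0.43²) = 4.51 rad/s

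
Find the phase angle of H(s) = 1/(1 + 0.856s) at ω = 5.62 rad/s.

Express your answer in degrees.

Phase = -arctan(ωτ) = -arctan(5.62 × 0.856) = -78.3°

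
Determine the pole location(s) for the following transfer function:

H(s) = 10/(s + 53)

Pole is where denominator = 0: s + 53 = 0, so s = -53.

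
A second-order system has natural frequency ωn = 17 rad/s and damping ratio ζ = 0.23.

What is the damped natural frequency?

ωd = ωn√(1 - ζ²) = 17√(1 - 0.23²) = 16.54 rad/s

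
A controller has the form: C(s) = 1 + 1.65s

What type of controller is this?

This is a Proportional-Derivative (PD) controller.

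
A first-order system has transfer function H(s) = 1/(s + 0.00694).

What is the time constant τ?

For H(s) = 1/(s + 1/τ), the pole is at -1/τ = -0.00694, so τ = 1/0.00694 = 144.1 s.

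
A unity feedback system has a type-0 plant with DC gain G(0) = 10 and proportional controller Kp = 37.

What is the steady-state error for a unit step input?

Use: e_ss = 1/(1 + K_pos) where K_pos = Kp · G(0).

K_pos = Kp · G(0) = 37 × 10 = 370. e_ss = 1/(1 + 370) = 0.0027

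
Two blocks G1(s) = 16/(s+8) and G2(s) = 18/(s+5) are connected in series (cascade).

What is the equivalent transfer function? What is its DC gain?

Series: multiply transfer functions. G_eq = 16/(s+8) × 18/(s+5) = 288/((s+8)(s+5)). DC gain = 288/(8×5) = 7.2.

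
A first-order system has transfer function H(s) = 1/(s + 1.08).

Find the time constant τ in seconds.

For H(s) = 1/(s + 1/τ), the pole is at -1/τ = -1.08, so τ = 1/1.08 = 0.9259 s.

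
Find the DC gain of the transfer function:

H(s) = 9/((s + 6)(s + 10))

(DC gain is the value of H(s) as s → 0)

DC gain = H(0) = 9/(6 × 10) = 9/60 = 0.15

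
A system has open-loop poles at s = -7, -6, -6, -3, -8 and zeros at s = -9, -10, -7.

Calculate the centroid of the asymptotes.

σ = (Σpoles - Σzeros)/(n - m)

σ = (Σpoles - Σzeros)/(n - m) = (-30 - (-26))/(5 - 3) = -4/2 = -2.0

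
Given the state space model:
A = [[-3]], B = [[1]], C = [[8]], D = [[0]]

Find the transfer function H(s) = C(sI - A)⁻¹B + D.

(sI - A)⁻¹ = 1/(s + 3). H(s) = 8 × 1/(s + 3) + 0 = 8/(s + 3).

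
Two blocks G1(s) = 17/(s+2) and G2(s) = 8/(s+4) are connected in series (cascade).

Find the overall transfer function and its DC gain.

Series: multiply transfer functions. G_eq = 17/(s+2) × 8/(s+4) = 136/((s+2)(s+4)). DC gain = 136/(2×4) = 17.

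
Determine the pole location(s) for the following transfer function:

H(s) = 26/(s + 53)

Pole is where denominator = 0: s + 53 = 0, so s = -53.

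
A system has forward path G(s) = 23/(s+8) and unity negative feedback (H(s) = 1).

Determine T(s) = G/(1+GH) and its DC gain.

T(s) = G/(1+GH) = [23/(s+8)] / [1 + 23/(s+8)] = 23/(s+8+23) = 23/(s+31). DC gain = 23/31 = 0.7419.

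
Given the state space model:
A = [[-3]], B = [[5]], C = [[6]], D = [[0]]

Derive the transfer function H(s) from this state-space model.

(sI - A)⁻¹ = 1/(s + 3). H(s) = 6 × 5/(s + 3) + 0 = 30/(s + 3).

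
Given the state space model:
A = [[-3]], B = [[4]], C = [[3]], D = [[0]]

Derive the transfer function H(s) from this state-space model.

(sI - A)⁻¹ = 1/(s + 3). H(s) = 3 × 4/(s + 3) + 0 = 12/(s + 3).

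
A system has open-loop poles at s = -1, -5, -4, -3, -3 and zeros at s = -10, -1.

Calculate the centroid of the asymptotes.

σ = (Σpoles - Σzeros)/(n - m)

σ = (Σpoles - Σzeros)/(n - m) = (-16 - (-11))/(5 - 2) = -5/3 = -1.67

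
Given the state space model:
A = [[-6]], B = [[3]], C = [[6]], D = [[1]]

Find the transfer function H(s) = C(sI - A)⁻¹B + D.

(sI - A)⁻¹ = 1/(s + 6). H(s) = 6×3/(s + 6) + 1 = (s + 24)/(s + 6).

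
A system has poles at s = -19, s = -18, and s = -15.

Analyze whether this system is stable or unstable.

All poles are in the left half-plane. System is stable.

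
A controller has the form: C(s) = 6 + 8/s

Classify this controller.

This is a Proportional-Integral (PI) controller.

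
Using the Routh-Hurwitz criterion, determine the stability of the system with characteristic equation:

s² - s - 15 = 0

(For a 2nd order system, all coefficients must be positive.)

Coefficients: 1, -1, -15. b=-1, c=-15 not positive, so system is unstable.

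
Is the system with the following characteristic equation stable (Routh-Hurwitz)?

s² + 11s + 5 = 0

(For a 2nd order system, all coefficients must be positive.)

Coefficients: 1, 11, 5. All positive, so system is stable.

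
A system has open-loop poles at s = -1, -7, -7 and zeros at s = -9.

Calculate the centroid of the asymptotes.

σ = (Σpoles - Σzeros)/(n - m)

σ = (Σpoles - Σzeros)/(n - m) = (-15 - (-9))/(3 - 1) = -6/2 = -3.0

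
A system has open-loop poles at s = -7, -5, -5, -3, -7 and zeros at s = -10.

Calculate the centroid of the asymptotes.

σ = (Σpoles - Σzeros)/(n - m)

σ = (Σpoles - Σzeros)/(n - m) = (-27 - (-10))/(5 - 1) = -17/4 = -4.25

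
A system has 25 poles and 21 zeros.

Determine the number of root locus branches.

Root locus has n branches where n = number of poles = 25.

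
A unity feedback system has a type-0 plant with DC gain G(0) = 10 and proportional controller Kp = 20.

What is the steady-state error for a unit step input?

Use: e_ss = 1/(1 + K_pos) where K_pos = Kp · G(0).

K_pos = Kp · G(0) = 20 × 10 = 200. e_ss = 1/(1 + 200) = 0.0050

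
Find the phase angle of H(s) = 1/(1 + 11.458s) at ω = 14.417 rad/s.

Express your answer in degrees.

Phase = -arctan(ωτ) = -arctan(14.417 × 11.458) = -89.7°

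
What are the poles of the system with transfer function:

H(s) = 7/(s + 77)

Pole is where denominator = 0: s + 77 = 0, so s = -77.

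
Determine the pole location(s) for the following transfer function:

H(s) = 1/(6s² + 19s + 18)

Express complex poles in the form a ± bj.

Discriminant = 19² - 4×6×18 = 361 - 432 = -71 < 0, so the poles are a complex conjugate pair s = (-19 ± j√71)/(2×6). Real part = -19/(2×6) = -19/12 ≈ -1.5833; imaginary part = ±√71/(2×6) ≈ 0.7022. Poles: s = -1.5833 ± 0.7022j.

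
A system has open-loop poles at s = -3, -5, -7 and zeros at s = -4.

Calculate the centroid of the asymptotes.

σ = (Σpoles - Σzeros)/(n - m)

σ = (Σpoles - Σzeros)/(n - m) = (-15 - (-4))/(3 - 1) = -11/2 = -5.5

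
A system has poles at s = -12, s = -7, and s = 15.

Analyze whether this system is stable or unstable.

Pole(s) at s = 15 are not in the left half-plane. System is unstable.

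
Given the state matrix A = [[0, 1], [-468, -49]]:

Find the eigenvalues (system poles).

det(A - λI) = λ² - (-49)λ + 468 = (λ - (-13))(λ - (-36)). Eigenvalues: -13, -36.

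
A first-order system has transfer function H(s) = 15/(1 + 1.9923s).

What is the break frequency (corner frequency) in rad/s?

Corner frequency = 1/τ = 1/1.9923 = 0.502 rad/s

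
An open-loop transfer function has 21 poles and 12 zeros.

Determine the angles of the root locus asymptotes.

n - m = 21 - 12 = 9. Angles: θk = (2k + 1)·180°/9 = 20°, 60°, 100°, 140°, 180°, 220°, 260°, 300°, 340°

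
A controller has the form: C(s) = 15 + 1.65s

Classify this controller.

This is a Proportional-Derivative (PD) controller.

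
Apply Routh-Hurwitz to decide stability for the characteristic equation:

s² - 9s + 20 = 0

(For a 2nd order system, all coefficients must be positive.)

Coefficients: 1, -9, 20. b=-9 not positive, so system is unstable.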